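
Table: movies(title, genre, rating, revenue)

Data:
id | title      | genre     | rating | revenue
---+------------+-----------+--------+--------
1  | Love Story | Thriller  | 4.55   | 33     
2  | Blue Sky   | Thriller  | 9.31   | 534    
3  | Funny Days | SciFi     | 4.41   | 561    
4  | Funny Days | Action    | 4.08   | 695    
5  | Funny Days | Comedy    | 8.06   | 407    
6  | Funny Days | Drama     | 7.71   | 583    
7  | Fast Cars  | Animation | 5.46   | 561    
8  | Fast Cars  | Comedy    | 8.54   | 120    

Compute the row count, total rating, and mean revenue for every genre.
SELECT genre,
       COUNT(*) as cnt,
       SUM(rating) as total_rating,
       AVG(revenue) as avg_revenue
FROM movies
GROUP BY genre

Result:
  Action: 1 records, 4.08 total rating, 695.00 avg revenue
  Animation: 1 records, 5.46 total rating, 561.00 avg revenue
  Comedy: 2 records, 16.60 total rating, 263.50 avg revenue
  Drama: 1 records, 7.71 total rating, 583.00 avg revenue
  SciFi: 1 records, 4.41 total rating, 561.00 avg revenue
  Thriller: 2 records, 13.86 total rating, 283.50 avg revenue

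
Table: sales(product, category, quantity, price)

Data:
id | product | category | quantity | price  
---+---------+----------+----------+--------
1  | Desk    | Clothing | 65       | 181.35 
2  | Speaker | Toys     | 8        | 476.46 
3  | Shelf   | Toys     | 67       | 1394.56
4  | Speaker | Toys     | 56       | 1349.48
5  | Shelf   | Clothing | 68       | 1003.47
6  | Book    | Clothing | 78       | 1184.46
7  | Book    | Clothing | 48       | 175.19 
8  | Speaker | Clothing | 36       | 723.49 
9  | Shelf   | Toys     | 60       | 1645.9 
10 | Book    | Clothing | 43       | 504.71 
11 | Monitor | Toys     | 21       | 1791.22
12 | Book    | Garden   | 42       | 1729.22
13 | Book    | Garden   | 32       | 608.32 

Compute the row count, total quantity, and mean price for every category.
SELECT category,
       COUNT(*) as cnt,
       SUM(quantity) as total_quantity,
       AVG(price) as avg_price
FROM sales
GROUP BY category

Result:
  Clothing: 6 records, 338 total quantity, 628.78 avg price
  Garden: 2 records, 74 total quantity, 1168.77 avg price
  Toys: 5 records, 212 total quantity, 1331.52 avg price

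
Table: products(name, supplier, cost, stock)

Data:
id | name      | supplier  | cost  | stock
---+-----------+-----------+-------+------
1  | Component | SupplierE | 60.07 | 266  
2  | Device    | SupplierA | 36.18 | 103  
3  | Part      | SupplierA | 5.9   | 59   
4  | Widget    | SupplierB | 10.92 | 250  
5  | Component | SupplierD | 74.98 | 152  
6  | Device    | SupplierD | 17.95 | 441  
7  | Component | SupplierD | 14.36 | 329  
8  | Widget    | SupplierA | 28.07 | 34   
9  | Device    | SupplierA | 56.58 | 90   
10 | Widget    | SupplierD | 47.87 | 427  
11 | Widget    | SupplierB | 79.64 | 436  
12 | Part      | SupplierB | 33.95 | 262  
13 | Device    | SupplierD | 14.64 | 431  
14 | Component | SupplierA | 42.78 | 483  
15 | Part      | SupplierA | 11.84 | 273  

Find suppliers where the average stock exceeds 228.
SELECT supplier, AVG(stock)
FROM products
GROUP BY supplier
HAVING AVG(stock) > 228

Result:
  SupplierB: avg=316.00
  SupplierD: avg=356.00
  SupplierE: avg=266.00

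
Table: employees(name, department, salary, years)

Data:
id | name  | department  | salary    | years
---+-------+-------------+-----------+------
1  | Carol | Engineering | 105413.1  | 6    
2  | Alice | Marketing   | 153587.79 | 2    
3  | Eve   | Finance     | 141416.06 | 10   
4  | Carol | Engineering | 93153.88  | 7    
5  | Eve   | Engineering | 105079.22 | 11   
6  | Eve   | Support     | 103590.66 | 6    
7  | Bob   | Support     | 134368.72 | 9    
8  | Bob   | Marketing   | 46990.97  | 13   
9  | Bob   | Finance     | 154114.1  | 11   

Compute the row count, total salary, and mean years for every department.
SELECT department,
       COUNT(*) as cnt,
       SUM(salary) as total_salary,
       AVG(years) as avg_years
FROM employees
GROUP BY department

Result:
  Engineering: 3 records, 303646.20 total salary, 8.00 avg years
  Finance: 2 records, 295530.16 total salary, 10.50 avg years
  Marketing: 2 records, 200578.76 total salary, 7.50 avg years
  Support: 2 records, 237959.38 total salary, 7.50 avg years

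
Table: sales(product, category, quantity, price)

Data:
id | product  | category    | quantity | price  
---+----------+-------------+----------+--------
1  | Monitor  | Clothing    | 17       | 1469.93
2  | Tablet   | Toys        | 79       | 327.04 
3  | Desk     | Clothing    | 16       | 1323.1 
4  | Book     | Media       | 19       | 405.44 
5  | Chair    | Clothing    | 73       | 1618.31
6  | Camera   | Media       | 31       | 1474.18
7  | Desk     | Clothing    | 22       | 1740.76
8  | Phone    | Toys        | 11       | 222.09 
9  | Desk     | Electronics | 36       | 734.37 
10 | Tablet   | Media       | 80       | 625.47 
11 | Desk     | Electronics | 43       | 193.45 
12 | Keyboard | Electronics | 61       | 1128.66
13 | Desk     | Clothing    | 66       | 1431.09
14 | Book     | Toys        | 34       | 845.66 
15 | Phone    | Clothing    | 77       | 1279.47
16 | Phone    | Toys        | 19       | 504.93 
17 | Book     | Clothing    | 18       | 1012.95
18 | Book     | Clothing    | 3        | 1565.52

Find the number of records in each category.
SELECT category, COUNT(*) as count
FROM sales
GROUP BY category

Result:
  Clothing: 8
  Electronics: 3
  Media: 3
  Toys: 4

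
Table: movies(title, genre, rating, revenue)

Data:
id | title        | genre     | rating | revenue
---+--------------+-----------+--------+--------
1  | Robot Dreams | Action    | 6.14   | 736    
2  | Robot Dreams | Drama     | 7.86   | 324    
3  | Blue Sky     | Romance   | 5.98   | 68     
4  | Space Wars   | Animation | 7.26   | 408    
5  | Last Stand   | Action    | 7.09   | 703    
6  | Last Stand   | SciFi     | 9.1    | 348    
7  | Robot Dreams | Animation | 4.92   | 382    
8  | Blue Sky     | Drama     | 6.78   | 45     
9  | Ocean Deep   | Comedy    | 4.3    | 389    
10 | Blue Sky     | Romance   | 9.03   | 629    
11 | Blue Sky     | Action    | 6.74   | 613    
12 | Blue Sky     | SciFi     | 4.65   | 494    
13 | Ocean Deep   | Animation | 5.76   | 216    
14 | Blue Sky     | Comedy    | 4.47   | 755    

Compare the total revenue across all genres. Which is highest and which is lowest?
SELECT genre, SUM(revenue)
FROM movies
GROUP BY genre
ORDER BY SUM(revenue)

All groups:
  Drama: 369
  Romance: 697
  SciFi: 842
  Animation: 1006
  Comedy: 1144
  Action: 2052

Highest: Action (2052)
Lowest: Drama (369)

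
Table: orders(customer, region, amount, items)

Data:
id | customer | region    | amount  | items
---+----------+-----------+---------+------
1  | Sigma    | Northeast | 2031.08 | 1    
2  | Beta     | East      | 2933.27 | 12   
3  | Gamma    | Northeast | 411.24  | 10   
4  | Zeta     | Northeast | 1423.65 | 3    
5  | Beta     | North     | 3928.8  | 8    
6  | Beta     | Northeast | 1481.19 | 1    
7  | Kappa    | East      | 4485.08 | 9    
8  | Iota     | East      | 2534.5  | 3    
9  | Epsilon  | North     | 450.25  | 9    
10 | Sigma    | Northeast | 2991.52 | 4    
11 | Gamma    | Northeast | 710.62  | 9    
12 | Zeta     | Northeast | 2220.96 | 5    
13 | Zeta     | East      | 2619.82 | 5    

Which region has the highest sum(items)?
SELECT region, SUM(items) as val
FROM orders
GROUP BY region
ORDER BY val DESC
LIMIT 1

Result: Northeast with sum(items) = 33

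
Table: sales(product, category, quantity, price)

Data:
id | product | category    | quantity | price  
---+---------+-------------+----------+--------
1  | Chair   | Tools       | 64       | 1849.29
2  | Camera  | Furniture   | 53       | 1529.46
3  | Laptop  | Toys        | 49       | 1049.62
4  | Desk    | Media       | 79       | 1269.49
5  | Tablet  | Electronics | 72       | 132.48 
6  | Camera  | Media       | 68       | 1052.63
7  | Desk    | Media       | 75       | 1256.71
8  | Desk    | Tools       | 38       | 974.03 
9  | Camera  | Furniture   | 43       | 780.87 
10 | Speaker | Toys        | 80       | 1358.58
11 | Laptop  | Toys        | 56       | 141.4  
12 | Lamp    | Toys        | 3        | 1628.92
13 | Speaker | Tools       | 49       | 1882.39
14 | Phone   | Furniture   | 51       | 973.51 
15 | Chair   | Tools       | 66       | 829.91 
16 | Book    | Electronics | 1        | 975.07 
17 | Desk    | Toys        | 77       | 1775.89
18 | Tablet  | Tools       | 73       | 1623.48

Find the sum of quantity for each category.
SELECT category, SUM(quantity) as result
FROM sales
GROUP BY category

Result:
  Electronics: 73
  Furniture: 147
  Media: 222
  Tools: 290
  Toys: 265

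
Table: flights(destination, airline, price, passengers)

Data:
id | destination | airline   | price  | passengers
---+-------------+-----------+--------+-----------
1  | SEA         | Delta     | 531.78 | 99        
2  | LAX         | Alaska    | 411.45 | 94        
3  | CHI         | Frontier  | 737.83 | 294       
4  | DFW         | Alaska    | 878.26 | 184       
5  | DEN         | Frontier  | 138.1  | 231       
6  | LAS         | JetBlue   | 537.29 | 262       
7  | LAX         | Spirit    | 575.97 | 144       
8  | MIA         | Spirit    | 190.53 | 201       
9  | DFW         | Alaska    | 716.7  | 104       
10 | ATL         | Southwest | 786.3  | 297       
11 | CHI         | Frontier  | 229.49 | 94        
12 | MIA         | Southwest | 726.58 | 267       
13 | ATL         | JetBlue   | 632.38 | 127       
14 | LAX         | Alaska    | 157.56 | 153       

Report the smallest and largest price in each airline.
SELECT airline, MIN(price), MAX(price)
FROM flights
GROUP BY airline

Result:
  Alaska: min=157.56, max=878.26
  Delta: min=531.78, max=531.78
  Frontier: min=138.10, max=737.83
  JetBlue: min=537.29, max=632.38
  Southwest: min=726.58, max=786.30
  Spirit: min=190.53, max=575.97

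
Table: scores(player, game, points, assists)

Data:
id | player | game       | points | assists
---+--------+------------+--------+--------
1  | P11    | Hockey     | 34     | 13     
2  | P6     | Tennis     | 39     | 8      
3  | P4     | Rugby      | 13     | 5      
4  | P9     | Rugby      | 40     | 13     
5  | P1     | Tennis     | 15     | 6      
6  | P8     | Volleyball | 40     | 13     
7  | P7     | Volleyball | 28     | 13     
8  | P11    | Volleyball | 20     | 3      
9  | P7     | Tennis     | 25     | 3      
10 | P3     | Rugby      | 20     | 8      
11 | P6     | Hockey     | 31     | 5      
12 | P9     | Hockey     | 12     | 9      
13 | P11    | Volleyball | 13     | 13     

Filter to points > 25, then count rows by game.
SELECT game, COUNT(*)
FROM scores
WHERE points > 25
GROUP BY game

Note: WHERE filters rows before grouping.

Result:
  Hockey: 2
  Rugby: 1
  Tennis: 1
  Volleyball: 2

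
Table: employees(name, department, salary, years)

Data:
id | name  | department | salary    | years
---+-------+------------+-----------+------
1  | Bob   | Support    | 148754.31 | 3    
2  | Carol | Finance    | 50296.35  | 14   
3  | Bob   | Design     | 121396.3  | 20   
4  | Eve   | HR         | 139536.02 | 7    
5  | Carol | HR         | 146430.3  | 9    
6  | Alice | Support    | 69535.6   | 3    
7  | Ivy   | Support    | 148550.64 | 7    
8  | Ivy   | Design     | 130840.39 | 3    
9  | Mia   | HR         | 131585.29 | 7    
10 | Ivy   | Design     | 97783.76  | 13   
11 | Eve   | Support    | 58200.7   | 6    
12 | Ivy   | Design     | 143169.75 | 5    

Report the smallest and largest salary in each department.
SELECT department, MIN(salary), MAX(salary)
FROM employees
GROUP BY department

Result:
  Design: min=97783.76, max=143169.75
  Finance: min=50296.35, max=50296.35
  HR: min=131585.29, max=146430.30
  Support: min=58200.70, max=148754.31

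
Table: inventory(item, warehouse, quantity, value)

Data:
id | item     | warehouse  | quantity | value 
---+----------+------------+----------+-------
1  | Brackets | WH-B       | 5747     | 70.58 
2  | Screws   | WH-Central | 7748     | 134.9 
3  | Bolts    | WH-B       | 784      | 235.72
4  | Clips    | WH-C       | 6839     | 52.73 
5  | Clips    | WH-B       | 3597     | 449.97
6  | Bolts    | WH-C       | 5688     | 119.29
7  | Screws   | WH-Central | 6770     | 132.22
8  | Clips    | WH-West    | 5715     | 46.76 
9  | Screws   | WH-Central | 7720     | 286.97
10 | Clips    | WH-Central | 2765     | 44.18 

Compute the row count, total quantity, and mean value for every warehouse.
SELECT warehouse,
       COUNT(*) as cnt,
       SUM(quantity) as total_quantity,
       AVG(value) as avg_value
FROM inventory
GROUP BY warehouse

Result:
  WH-B: 3 records, 10128 total quantity, 252.09 avg value
  WH-C: 2 records, 12527 total quantity, 86.01 avg value
  WH-Central: 4 records, 25003 total quantity, 149.57 avg value
  WH-West: 1 records, 5715 total quantity, 46.76 avg value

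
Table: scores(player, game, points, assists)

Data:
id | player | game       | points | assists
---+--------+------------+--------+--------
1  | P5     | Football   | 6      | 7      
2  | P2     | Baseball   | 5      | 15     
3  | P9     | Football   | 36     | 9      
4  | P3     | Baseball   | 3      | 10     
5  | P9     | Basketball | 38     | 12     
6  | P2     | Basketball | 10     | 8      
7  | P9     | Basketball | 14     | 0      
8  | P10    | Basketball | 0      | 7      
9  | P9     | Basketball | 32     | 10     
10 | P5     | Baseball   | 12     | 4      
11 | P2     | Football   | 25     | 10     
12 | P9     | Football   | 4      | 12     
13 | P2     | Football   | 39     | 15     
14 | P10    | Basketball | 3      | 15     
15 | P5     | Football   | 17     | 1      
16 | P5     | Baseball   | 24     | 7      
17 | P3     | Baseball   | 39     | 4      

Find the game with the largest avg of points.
SELECT game, AVG(points) as val
FROM scores
GROUP BY game
ORDER BY val DESC
LIMIT 1

Result: Football with avg(points) = 21.17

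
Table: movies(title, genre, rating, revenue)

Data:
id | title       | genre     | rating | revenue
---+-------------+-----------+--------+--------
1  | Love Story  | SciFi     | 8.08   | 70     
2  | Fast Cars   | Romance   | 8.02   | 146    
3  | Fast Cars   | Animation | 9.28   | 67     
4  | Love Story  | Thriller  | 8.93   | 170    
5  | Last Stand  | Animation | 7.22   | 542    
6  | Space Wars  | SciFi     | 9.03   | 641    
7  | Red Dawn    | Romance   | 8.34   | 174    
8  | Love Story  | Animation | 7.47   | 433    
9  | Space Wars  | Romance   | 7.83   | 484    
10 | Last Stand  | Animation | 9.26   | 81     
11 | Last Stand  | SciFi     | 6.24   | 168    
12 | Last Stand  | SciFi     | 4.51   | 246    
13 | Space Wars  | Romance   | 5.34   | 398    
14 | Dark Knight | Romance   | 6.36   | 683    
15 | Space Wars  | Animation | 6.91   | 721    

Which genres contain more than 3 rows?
SELECT genre, COUNT(*) as cnt
FROM movies
GROUP BY genre
HAVING COUNT(*) > 3

Result:
  Animation: 5
  Romance: 5
  SciFi: 4

Note: HAVING filters groups after aggregation, WHERE filters rows before.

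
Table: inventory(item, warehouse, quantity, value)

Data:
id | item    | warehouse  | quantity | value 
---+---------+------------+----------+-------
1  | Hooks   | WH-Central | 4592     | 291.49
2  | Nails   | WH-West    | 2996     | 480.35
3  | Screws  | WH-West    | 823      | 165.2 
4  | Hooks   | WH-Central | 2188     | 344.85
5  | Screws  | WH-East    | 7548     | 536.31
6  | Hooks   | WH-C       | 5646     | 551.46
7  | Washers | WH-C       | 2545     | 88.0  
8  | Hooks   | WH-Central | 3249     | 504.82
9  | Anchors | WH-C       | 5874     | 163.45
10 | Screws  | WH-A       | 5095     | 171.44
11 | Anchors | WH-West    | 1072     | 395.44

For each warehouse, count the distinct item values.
SELECT warehouse, COUNT(DISTINCT item)
FROM inventory
GROUP BY warehouse

Result:
  WH-A: 1 distinct
  WH-C: 3 distinct
  WH-Central: 1 distinct
  WH-East: 1 distinct
  WH-West: 3 distinct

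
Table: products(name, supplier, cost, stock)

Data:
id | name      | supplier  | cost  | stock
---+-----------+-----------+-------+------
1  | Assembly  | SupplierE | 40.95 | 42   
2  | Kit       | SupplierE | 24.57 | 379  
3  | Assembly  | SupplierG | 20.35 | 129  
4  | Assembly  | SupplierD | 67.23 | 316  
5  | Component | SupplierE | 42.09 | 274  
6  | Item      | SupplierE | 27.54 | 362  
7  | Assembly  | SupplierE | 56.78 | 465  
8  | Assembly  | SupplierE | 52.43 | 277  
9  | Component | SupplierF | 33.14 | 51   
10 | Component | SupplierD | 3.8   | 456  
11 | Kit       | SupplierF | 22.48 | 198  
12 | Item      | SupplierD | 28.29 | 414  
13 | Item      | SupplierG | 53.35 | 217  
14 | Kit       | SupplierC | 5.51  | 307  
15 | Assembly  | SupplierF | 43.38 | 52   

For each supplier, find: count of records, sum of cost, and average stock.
SELECT supplier,
       COUNT(*) as cnt,
       SUM(cost) as total_cost,
       AVG(stock) as avg_stock
FROM products
GROUP BY supplier

Result:
  SupplierC: 1 records, 5.51 total cost, 307.00 avg stock
  SupplierD: 3 records, 99.32 total cost, 395.33 avg stock
  SupplierE: 6 records, 244.36 total cost, 299.83 avg stock
  SupplierF: 3 records, 99.00 total cost, 100.33 avg stock
  SupplierG: 2 records, 73.70 total cost, 173.00 avg stock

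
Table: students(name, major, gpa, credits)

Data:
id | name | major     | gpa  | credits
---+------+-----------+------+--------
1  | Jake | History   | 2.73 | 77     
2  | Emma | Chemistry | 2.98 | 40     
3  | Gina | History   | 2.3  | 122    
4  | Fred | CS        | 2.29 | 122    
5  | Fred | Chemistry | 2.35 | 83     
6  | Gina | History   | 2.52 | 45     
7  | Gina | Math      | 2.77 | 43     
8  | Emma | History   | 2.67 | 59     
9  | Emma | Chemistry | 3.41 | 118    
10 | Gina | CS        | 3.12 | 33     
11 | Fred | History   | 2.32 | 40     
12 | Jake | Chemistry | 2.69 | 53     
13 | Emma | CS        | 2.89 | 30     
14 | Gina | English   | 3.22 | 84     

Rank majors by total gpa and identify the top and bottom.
SELECT major, SUM(gpa)
FROM students
GROUP BY major
ORDER BY SUM(gpa)

All groups:
  Math: 2.77
  English: 3.22
  CS: 8.30
  Chemistry: 11.43
  History: 12.54

Highest: History (12.54)
Lowest: Math (2.77)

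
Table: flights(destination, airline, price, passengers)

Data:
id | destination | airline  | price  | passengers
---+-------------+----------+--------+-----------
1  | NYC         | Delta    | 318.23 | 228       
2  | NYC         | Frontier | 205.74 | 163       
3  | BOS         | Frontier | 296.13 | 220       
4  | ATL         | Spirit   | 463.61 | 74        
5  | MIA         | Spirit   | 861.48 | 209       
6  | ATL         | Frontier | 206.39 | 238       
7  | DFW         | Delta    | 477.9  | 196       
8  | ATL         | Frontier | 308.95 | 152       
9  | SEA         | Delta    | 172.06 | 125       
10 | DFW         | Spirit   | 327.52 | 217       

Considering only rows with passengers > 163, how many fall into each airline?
SELECT airline, COUNT(*)
FROM flights
WHERE passengers > 163
GROUP BY airline

Note: WHERE filters rows before grouping.

Result:
  Delta: 2
  Frontier: 2
  Spirit: 2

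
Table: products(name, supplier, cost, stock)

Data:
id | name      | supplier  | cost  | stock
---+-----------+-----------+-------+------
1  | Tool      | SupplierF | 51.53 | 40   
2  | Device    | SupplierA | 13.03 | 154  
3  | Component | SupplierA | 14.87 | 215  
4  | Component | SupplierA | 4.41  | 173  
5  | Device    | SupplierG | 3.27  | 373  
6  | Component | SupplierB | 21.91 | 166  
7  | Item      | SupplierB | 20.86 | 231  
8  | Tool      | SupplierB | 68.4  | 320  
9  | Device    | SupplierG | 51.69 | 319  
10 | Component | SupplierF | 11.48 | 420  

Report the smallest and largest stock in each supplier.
SELECT supplier, MIN(stock), MAX(stock)
FROM products
GROUP BY supplier

Result:
  SupplierA: min=154, max=215
  SupplierB: min=166, max=320
  SupplierF: min=40, max=420
  SupplierG: min=319, max=373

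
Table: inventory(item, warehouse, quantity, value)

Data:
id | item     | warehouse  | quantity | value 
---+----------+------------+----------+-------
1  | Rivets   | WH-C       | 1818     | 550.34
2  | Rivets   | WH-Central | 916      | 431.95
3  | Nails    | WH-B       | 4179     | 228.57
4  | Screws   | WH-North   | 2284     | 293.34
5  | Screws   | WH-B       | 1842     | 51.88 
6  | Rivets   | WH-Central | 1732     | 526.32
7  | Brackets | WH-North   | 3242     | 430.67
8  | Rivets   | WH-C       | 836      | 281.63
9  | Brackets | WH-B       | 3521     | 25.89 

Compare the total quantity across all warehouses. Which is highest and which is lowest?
SELECT warehouse, SUM(quantity)
FROM inventory
GROUP BY warehouse
ORDER BY SUM(quantity)

All groups:
  WH-Central: 2648
  WH-C: 2654
  WH-North: 5526
  WH-B: 9542

Highest: WH-B (9542)
Lowest: WH-Central (2648)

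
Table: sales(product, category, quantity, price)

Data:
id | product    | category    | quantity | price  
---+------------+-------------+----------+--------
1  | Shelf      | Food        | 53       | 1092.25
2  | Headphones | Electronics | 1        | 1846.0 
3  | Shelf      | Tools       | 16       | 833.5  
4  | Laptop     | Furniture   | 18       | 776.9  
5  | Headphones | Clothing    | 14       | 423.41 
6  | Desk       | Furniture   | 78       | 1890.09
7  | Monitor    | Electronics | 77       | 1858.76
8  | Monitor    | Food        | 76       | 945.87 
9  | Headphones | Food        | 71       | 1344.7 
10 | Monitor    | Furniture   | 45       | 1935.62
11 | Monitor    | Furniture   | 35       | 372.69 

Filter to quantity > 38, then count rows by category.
SELECT category, COUNT(*)
FROM sales
WHERE quantity > 38
GROUP BY category

Note: WHERE filters rows before grouping.

Result:
  Electronics: 1
  Food: 3
  Furniture: 2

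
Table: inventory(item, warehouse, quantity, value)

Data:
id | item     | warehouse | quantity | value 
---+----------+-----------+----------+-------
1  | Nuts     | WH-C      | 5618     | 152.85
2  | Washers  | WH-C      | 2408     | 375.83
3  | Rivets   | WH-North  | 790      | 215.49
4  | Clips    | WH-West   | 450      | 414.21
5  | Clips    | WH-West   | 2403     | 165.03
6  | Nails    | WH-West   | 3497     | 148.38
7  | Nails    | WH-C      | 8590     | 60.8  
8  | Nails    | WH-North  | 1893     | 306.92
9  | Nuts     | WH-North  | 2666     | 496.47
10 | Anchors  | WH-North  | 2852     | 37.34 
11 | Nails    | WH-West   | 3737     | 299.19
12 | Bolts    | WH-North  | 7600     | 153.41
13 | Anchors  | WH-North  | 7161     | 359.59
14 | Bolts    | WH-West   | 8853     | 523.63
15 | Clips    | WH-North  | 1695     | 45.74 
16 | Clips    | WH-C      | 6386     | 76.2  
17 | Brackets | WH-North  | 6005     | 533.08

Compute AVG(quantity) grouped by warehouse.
SELECT warehouse, AVG(quantity) as result
FROM inventory
GROUP BY warehouse

Result:
  WH-C: 5750.50
  WH-North: 3832.75
  WH-West: 3788.00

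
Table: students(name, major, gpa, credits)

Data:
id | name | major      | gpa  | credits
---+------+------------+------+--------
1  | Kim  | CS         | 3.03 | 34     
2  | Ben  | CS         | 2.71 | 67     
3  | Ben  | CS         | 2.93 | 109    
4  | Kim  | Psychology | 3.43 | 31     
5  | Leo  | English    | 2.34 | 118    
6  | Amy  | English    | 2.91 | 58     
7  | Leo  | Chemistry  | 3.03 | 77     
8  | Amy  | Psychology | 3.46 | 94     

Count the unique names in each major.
SELECT major, COUNT(DISTINCT name)
FROM students
GROUP BY major

Result:
  CS: 2 distinct
  Chemistry: 1 distinct
  English: 2 distinct
  Psychology: 2 distinct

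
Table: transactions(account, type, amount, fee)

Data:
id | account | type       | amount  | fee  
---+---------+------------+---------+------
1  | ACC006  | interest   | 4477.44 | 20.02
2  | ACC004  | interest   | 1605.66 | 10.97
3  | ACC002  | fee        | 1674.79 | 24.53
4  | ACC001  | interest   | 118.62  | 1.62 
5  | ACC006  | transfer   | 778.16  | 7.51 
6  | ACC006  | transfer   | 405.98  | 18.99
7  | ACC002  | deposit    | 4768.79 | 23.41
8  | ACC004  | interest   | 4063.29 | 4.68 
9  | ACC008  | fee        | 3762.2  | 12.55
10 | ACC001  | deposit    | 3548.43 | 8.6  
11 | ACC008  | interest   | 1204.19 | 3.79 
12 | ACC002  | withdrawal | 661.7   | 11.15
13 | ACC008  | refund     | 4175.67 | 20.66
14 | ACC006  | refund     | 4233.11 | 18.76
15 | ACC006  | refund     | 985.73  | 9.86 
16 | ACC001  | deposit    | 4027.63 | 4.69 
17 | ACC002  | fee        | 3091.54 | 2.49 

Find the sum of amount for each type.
SELECT type, SUM(amount) as result
FROM transactions
GROUP BY type

Result:
  deposit: 12344.85
  fee: 8528.53
  interest: 11469.20
  refund: 9394.51
  transfer: 1184.14
  withdrawal: 661.70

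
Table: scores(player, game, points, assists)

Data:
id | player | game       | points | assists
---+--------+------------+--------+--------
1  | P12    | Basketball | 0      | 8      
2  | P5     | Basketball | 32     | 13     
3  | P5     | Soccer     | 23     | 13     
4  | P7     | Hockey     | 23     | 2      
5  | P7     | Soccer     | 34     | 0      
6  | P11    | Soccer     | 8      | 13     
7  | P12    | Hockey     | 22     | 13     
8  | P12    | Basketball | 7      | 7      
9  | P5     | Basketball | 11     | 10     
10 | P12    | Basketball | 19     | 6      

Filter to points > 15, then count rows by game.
SELECT game, COUNT(*)
FROM scores
WHERE points > 15
GROUP BY game

Note: WHERE filters rows before grouping.

Result:
  Basketball: 2
  Hockey: 2
  Soccer: 2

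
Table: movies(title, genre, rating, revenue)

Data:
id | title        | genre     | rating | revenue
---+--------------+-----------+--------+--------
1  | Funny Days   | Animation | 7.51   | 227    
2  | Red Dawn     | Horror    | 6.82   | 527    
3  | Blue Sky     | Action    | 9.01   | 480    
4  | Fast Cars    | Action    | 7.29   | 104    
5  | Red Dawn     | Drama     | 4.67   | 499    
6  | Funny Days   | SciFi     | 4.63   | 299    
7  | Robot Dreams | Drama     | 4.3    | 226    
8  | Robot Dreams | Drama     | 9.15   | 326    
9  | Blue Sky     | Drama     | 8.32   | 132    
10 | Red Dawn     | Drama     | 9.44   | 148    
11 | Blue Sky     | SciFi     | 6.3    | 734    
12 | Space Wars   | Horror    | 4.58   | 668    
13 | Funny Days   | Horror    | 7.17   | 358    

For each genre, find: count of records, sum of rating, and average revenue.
SELECT genre,
       COUNT(*) as cnt,
       SUM(rating) as total_rating,
       AVG(revenue) as avg_revenue
FROM movies
GROUP BY genre

Result:
  Action: 2 records, 16.30 total rating, 292.00 avg revenue
  Animation: 1 records, 7.51 total rating, 227.00 avg revenue
  Drama: 5 records, 35.88 total rating, 266.20 avg revenue
  Horror: 3 records, 18.57 total rating, 517.67 avg revenue
  SciFi: 2 records, 10.93 total rating, 516.50 avg revenue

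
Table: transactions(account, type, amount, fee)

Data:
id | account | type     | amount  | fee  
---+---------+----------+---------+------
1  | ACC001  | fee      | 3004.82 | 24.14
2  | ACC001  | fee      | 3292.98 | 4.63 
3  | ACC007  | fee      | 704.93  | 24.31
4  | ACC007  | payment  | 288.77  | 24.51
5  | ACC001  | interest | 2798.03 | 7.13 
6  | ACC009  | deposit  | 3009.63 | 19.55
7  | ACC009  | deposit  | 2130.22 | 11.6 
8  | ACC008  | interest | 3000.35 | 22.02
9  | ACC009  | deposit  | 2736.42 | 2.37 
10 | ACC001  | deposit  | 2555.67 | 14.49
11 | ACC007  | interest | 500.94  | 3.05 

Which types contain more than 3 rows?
SELECT type, COUNT(*) as cnt
FROM transactions
GROUP BY type
HAVING COUNT(*) > 3

Result:
  deposit: 4

Note: HAVING filters groups after aggregation, WHERE filters rows before.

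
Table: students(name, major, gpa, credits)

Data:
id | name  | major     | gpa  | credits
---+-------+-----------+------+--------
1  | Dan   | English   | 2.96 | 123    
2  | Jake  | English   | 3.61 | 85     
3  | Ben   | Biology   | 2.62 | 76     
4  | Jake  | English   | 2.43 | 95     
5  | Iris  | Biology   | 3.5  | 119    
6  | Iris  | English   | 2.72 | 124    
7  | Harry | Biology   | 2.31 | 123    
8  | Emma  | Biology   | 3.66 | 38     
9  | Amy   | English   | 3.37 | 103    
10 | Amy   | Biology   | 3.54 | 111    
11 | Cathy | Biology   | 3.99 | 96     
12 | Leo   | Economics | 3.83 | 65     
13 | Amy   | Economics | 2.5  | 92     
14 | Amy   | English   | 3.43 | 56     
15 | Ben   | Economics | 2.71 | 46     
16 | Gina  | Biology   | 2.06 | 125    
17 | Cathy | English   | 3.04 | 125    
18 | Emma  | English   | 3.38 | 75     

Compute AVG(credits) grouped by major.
SELECT major, AVG(credits) as result
FROM students
GROUP BY major

Result:
  Biology: 98.29
  Economics: 67.67
  English: 98.25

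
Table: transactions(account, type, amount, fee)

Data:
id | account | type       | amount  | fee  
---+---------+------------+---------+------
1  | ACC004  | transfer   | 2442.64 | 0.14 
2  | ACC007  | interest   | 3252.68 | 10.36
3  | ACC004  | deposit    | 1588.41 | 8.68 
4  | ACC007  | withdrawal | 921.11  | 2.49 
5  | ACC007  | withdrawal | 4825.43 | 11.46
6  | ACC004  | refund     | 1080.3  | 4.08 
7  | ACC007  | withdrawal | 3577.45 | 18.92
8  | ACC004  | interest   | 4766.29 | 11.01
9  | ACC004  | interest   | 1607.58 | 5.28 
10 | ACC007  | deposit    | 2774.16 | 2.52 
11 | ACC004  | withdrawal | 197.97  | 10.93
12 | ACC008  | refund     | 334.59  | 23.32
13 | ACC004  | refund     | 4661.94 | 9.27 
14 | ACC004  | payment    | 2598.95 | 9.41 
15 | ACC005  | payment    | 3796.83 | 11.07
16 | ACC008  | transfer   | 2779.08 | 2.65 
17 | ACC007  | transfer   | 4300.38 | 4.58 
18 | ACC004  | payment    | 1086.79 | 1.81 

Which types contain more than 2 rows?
SELECT type, COUNT(*) as cnt
FROM transactions
GROUP BY type
HAVING COUNT(*) > 2

Result:
  interest: 3
  payment: 3
  refund: 3
  transfer: 3
  withdrawal: 4

Note: HAVING filters groups after aggregation, WHERE filters rows before.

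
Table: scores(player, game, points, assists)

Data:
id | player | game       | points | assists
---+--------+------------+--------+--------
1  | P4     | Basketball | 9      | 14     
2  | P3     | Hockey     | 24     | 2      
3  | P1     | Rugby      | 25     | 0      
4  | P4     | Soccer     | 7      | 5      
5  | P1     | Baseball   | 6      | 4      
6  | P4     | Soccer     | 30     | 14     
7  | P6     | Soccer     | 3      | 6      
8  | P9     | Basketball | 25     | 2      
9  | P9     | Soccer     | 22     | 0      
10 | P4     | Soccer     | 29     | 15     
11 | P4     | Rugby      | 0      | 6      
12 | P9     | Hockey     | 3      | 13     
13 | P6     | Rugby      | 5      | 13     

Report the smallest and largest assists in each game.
SELECT game, MIN(assists), MAX(assists)
FROM scores
GROUP BY game

Result:
  Baseball: min=4, max=4
  Basketball: min=2, max=14
  Hockey: min=2, max=13
  Rugby: min=0, max=13
  Soccer: min=0, max=15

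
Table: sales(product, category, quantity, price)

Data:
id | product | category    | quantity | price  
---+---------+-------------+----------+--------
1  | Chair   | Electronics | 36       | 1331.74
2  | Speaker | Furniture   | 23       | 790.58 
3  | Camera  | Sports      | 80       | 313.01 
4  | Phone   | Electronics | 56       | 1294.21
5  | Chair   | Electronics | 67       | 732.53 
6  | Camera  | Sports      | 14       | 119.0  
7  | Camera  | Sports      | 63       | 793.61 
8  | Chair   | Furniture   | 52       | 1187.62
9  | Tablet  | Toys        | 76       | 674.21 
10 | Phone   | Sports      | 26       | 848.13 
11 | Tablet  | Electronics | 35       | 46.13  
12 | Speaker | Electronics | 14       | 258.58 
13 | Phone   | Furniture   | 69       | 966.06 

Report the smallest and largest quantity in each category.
SELECT category, MIN(quantity), MAX(quantity)
FROM sales
GROUP BY category

Result:
  Electronics: min=14, max=67
  Furniture: min=23, max=69
  Sports: min=14, max=80
  Toys: min=76, max=76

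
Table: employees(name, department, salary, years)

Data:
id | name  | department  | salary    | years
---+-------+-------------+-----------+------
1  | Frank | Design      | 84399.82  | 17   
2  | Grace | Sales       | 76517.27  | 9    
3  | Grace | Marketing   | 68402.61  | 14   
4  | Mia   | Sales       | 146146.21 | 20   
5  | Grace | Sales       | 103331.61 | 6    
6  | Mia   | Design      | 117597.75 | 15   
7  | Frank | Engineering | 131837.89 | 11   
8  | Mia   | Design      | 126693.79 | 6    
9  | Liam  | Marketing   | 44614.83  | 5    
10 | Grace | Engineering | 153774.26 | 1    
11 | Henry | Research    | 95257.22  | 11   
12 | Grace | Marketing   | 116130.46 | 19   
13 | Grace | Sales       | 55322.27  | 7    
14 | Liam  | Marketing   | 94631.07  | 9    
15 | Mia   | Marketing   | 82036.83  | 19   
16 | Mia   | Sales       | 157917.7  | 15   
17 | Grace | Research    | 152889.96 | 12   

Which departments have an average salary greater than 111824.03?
SELECT department, AVG(salary)
FROM employees
GROUP BY department
HAVING AVG(salary) > 111824.03

Result:
  Engineering: avg=142806.08
  Research: avg=124073.59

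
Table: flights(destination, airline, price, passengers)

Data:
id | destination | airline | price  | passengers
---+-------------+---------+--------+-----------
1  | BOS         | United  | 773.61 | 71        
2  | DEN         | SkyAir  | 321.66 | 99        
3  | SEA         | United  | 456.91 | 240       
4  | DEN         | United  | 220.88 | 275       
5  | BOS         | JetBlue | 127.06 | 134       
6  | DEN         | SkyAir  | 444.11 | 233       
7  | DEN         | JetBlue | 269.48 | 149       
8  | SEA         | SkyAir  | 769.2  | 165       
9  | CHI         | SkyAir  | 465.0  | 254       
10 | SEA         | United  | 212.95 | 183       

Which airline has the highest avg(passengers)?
SELECT airline, AVG(passengers) as val
FROM flights
GROUP BY airline
ORDER BY val DESC
LIMIT 1

Result: United with avg(passengers) = 192.25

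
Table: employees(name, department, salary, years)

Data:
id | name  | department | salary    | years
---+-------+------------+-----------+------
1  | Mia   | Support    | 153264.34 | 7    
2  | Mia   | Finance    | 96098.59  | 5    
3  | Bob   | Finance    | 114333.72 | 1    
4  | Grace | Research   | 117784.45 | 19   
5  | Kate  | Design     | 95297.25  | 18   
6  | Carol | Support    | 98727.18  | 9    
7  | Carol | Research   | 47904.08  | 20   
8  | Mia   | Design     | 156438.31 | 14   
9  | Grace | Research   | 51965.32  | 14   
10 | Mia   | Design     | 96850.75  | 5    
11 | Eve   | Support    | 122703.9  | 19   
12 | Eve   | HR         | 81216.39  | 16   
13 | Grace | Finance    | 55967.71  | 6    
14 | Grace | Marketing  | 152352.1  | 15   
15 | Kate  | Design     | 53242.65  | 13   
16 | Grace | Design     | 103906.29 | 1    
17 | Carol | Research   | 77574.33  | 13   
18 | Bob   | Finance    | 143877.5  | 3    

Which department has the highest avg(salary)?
SELECT department, AVG(salary) as val
FROM employees
GROUP BY department
ORDER BY val DESC
LIMIT 1

Result: Marketing with avg(salary) = 152352.10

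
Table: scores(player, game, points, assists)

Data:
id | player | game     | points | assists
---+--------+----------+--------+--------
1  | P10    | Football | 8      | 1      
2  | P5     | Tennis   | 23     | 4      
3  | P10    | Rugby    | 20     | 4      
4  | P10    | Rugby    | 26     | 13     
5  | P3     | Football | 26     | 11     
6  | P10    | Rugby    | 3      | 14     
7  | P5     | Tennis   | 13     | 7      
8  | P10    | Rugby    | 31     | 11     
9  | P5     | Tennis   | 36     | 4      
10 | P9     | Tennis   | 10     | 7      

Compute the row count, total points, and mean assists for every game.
SELECT game,
       COUNT(*) as cnt,
       SUM(points) as total_points,
       AVG(assists) as avg_assists
FROM scores
GROUP BY game

Result:
  Football: 2 records, 34 total points, 6.00 avg assists
  Rugby: 4 records, 80 total points, 10.50 avg assists
  Tennis: 4 records, 82 total points, 5.50 avg assists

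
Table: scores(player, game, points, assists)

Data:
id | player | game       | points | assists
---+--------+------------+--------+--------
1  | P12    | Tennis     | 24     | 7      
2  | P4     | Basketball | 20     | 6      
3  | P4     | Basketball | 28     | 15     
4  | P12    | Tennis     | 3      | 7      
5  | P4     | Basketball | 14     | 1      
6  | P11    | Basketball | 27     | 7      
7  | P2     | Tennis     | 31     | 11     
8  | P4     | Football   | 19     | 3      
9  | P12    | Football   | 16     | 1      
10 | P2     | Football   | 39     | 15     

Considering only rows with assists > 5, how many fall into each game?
SELECT game, COUNT(*)
FROM scores
WHERE assists > 5
GROUP BY game

Note: WHERE filters rows before grouping.

Result:
  Basketball: 3
  Football: 1
  Tennis: 3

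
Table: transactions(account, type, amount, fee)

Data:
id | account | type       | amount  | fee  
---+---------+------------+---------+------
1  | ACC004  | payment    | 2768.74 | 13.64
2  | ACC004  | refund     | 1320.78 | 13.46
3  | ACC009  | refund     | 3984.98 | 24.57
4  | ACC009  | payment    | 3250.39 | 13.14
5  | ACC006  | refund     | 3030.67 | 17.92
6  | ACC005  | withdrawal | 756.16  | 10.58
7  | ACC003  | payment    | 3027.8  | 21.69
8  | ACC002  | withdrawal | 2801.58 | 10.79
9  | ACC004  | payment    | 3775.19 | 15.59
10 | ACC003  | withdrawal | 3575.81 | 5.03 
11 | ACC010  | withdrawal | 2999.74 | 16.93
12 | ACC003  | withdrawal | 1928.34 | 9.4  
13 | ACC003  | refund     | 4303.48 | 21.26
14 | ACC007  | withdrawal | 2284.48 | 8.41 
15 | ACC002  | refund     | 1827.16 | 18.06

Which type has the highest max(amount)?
SELECT type, MAX(amount) as val
FROM transactions
GROUP BY type
ORDER BY val DESC
LIMIT 1

Result: refund with max(amount) = 4303.48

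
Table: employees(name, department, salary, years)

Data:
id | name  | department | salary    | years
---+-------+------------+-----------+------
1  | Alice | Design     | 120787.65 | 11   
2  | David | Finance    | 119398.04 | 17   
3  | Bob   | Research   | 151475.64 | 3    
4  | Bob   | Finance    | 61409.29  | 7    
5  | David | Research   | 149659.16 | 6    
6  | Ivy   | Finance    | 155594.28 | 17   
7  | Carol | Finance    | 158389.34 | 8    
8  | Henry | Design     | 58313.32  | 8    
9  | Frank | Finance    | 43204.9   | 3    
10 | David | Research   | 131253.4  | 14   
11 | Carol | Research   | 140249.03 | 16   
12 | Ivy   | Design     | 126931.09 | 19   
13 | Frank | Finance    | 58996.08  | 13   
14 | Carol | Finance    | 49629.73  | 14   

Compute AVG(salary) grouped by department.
SELECT department, AVG(salary) as result
FROM employees
GROUP BY department

Result:
  Design: 102010.69
  Finance: 92374.52
  Research: 143159.31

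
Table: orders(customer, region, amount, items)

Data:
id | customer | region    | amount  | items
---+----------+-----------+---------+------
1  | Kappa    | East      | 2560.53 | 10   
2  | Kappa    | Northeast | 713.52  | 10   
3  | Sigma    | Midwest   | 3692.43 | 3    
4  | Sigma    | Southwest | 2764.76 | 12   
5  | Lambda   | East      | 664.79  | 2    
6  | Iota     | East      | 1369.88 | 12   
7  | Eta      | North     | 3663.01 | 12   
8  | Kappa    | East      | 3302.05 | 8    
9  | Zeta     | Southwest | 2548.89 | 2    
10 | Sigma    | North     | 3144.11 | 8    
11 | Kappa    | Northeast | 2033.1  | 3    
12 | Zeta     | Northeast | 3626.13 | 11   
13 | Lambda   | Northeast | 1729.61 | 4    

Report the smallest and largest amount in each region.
SELECT region, MIN(amount), MAX(amount)
FROM orders
GROUP BY region

Result:
  East: min=664.79, max=3302.05
  Midwest: min=3692.43, max=3692.43
  North: min=3144.11, max=3663.01
  Northeast: min=713.52, max=3626.13
  Southwest: min=2548.89, max=2764.76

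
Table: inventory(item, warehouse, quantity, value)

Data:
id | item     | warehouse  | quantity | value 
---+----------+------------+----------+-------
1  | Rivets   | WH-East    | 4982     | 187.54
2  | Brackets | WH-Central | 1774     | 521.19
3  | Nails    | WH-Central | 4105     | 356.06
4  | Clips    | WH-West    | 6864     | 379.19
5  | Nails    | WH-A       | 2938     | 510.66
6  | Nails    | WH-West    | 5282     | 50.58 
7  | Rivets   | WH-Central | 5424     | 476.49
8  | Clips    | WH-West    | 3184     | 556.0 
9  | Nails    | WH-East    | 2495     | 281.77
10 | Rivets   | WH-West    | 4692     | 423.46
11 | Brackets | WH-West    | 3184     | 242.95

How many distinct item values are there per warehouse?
SELECT warehouse, COUNT(DISTINCT item)
FROM inventory
GROUP BY warehouse

Result:
  WH-A: 1 distinct
  WH-Central: 3 distinct
  WH-East: 2 distinct
  WH-West: 4 distinct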